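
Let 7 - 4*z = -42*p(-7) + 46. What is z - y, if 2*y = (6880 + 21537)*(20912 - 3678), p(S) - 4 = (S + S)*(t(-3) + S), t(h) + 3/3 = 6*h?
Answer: -979461739/4 ≈ -2.4487e+8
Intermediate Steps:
t(h) = -1 + 6*h
p(S) = 4 + 2*S*(-19 + S) (p(S) = 4 + (S + S)*((-1 + 6*(-3)) + S) = 4 + (2*S)*((-1 - 18) + S) = 4 + (2*S)*(-19 + S) = 4 + 2*S*(-19 + S))
z = 15417/4 (z = 7/4 - (-42*(4 - 38*(-7) + 2*(-7)²) + 46)/4 = 7/4 - (-42*(4 + 266 + 2*49) + 46)/4 = 7/4 - (-42*(4 + 266 + 98) + 46)/4 = 7/4 - (-42*368 + 46)/4 = 7/4 - (-15456 + 46)/4 = 7/4 - ¼*(-15410) = 7/4 + 7705/2 = 15417/4 ≈ 3854.3)
y = 244869289 (y = ((6880 + 21537)*(20912 - 3678))/2 = (28417*17234)/2 = (½)*489738578 = 244869289)
z - y = 15417/4 - 1*244869289 = 15417/4 - 244869289 = -979461739/4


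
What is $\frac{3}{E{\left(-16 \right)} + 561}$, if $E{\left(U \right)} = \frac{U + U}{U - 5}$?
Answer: $\frac{63}{11813} \approx 0.0053331$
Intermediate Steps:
$E{\left(U \right)} = \frac{2 U}{-5 + U}$
$\frac{3}{E{\left(-16 \right)} + 561} = \frac{3}{2 \left(-16\right) \frac{1}{-5 - 16} + 561} = \frac{3}{2 \left(-16\right) \frac{1}{-21} + 561} = \frac{3}{2 \left(-16\right) \left(- \frac{1}{21}\right) + 561} = \frac{3}{\frac{32}{21} + 561} = \frac{3}{\frac{11813}{21}} = 3 \cdot \frac{21}{11813} = \frac{63}{11813}$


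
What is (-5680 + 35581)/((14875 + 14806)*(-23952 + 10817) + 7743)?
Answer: -29901/389852192 ≈ -7.6698e-5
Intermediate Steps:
(-5680 + 35581)/((14875 + 14806)*(-23952 + 10817) + 7743) = 29901/(29681*(-13135) + 7743) = 29901/(-389859935 + 7743) = 29901/(-389852192) = 29901*(-1/389852192) = -29901/389852192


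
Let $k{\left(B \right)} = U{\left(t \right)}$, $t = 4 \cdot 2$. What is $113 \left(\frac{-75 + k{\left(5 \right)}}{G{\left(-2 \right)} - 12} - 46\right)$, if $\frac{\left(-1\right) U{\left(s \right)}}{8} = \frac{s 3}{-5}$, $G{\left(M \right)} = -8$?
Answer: $- \frac{499121}{100} \approx -4991.2$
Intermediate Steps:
$t = 8$
$U{\left(s \right)} = \frac{24 s}{5}$ ($U{\left(s \right)} = - 8 \frac{s 3}{-5} = - 8 \cdot 3 s \left(- \frac{1}{5}\right) = - 8 \left(- \frac{3 s}{5}\right) = \frac{24 s}{5}$)
$k{\left(B \right)} = \frac{192}{5}$ ($k{\left(B \right)} = \frac{24}{5} \cdot 8 = \frac{192}{5}$)
$113 \left(\frac{-75 + k{\left(5 \right)}}{G{\left(-2 \right)} - 12} - 46\right) = 113 \left(\frac{-75 + \frac{192}{5}}{-8 - 12} - 46\right) = 113 \left(- \frac{183}{5 \left(-20\right)} - 46\right) = 113 \left(\left(- \frac{183}{5}\right) \left(- \frac{1}{20}\right) - 46\right) = 113 \left(\frac{183}{100} - 46\right) = 113 \left(- \frac{4417}{100}\right) = - \frac{499121}{100}$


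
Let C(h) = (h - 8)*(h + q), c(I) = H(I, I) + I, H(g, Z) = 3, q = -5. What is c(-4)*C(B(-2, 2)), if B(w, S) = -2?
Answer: -70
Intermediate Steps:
c(I) = 3 + I
C(h) = (-8 + h)*(-5 + h) (C(h) = (h - 8)*(h - 5) = (-8 + h)*(-5 + h))
c(-4)*C(B(-2, 2)) = (3 - 4)*(40 + (-2)² - 13*(-2)) = -(40 + 4 + 26) = -1*70 = -70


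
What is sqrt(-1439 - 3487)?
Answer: I*sqrt(4926) ≈ 70.185*I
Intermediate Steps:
sqrt(-1439 - 3487) = sqrt(-4926) = I*sqrt(4926)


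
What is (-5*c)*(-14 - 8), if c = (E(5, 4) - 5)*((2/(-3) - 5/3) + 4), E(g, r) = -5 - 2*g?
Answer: -11000/3 ≈ -3666.7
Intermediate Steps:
c = -100/3 (c = ((-5 - 2*5) - 5)*((2/(-3) - 5/3) + 4) = ((-5 - 10) - 5)*((2*(-⅓) - 5*⅓) + 4) = (-15 - 5)*((-⅔ - 5/3) + 4) = -20*(-7/3 + 4) = -20*5/3 = -100/3 ≈ -33.333)
(-5*c)*(-14 - 8) = (-5*(-100/3))*(-14 - 8) = (500/3)*(-22) = -11000/3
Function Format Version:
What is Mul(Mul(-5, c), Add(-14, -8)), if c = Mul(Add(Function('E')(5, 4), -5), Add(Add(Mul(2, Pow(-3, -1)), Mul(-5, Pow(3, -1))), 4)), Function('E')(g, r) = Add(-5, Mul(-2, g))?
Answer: Rational(-11000, 3) ≈ -3666.7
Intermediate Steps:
c = Rational(-100, 3) (c = Mul(Add(Add(-5, Mul(-2, 5)), -5), Add(Add(Mul(2, Pow(-3, -1)), Mul(-5, Pow(3, -1))), 4)) = Mul(Add(Add(-5, -10), -5), Add(Add(Mul(2, Rational(-1, 3)), Mul(-5, Rational(1, 3))), 4)) = Mul(Add(-15, -5), Add(Add(Rational(-2, 3), Rational(-5, 3)), 4)) = Mul(-20, Add(Rational(-7, 3), 4)) = Mul(-20, Rational(5, 3)) = Rational(-100, 3) ≈ -33.333)
Mul(Mul(-5, c), Add(-14, -8)) = Mul(Mul(-5, Rational(-100, 3)), Add(-14, -8)) = Mul(Rational(500, 3), -22) = Rational(-11000, 3)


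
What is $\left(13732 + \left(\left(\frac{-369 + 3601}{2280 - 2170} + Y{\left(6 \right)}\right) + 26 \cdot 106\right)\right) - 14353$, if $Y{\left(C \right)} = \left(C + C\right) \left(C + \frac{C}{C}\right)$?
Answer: $\frac{123661}{55} \approx 2248.4$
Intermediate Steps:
$Y{\left(C \right)} = 2 C \left(1 + C\right)$ ($Y{\left(C \right)} = 2 C \left(C + 1\right) = 2 C \left(1 + C\right)$)
$\left(13732 + \left(\left(\frac{-369 + 3601}{2280 - 2170} + Y{\left(6 \right)}\right) + 26 \cdot 106\right)\right) - 14353 = \left(13732 + \left(\left(\frac{-369 + 3601}{2280 - 2170} + 2 \cdot 6 \left(1 + 6\right)\right) + 26 \cdot 106\right)\right) - 14353 = \left(13732 + \left(\left(\frac{3232}{110} + 2 \cdot 6 \cdot 7\right) + 2756\right)\right) - 14353 = \left(13732 + \left(\left(3232 \cdot \frac{1}{110} + 84\right) + 2756\right)\right) - 14353 = \left(13732 + \left(\left(\frac{1616}{55} + 84\right) + 2756\right)\right) - 14353 = \left(13732 + \left(\frac{6236}{55} + 2756\right)\right) - 14353 = \left(13732 + \frac{157816}{55}\right) - 14353 = \frac{913076}{55} - 14353 = \frac{123661}{55}$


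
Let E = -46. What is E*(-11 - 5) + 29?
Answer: 765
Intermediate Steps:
E*(-11 - 5) + 29 = -46*(-11 - 5) + 29 = -46*(-16) + 29 = 736 + 29 = 765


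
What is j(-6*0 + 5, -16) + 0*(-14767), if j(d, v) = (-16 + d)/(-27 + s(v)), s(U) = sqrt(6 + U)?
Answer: 297/739 + 11*I*sqrt(10)/739 ≈ 0.40189 + 0.04707*I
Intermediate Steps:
j(d, v) = (-16 + d)/(-27 + sqrt(6 + v))
j(-6*0 + 5, -16) + 0*(-14767) = (-16 + (-6*0 + 5))/(-27 + sqrt(6 - 16)) + 0*(-14767) = (-16 + (0 + 5))/(-27 + sqrt(-10)) + 0 = (-16 + 5)/(-27 + I*sqrt(10)) + 0 = -11/(-27 + I*sqrt(10)) + 0 = -11/(-27 + I*sqrt(10))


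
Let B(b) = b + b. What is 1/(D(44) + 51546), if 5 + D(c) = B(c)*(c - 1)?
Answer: 1/55325 ≈ 1.8075e-5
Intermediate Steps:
B(b) = 2*b
D(c) = -5 + 2*c*(-1 + c) (D(c) = -5 + (2*c)*(c - 1) = -5 + (2*c)*(-1 + c) = -5 + 2*c*(-1 + c))
1/(D(44) + 51546) = 1/((-5 - 2*44 + 2*44²) + 51546) = 1/((-5 - 88 + 2*1936) + 51546) = 1/((-5 - 88 + 3872) + 51546) = 1/(3779 + 51546) = 1/55325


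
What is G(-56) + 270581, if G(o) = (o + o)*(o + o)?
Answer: 283125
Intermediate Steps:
G(o) = 4*o² (G(o) = (2*o)*(2*o) = 4*o²)
G(-56) + 270581 = 4*(-56)² + 270581 = 4*3136 + 270581 = 12544 + 270581 = 283125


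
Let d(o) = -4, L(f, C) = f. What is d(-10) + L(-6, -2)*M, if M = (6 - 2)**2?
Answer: -100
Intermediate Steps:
M = 16 (M = 4**2 = 16)
d(-10) + L(-6, -2)*M = -4 - 6*16 = -4 - 96 = -100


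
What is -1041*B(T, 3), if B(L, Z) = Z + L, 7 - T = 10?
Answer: 0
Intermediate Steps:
T = -3 (T = 7 - 1*10 = 7 - 10 = -3)
B(L, Z) = L + Z
-1041*B(T, 3) = -1041*(-3 + 3) = -1041*0 = 0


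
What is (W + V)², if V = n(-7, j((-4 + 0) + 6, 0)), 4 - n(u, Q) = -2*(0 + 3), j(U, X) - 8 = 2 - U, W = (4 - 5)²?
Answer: 121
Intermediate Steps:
W = 1 (W = (-1)² = 1)
j(U, X) = 10 - U (j(U, X) = 8 + (2 - U) = 10 - U)
n(u, Q) = 10 (n(u, Q) = 4 - (-2)*(0 + 3) = 4 - (-2)*3 = 4 - 1*(-6) = 4 + 6 = 10)
V = 10
(W + V)² = (1 + 10)² = 11² = 121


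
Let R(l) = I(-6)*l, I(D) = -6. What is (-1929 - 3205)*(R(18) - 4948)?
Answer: 25957504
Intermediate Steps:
R(l) = -6*l
(-1929 - 3205)*(R(18) - 4948) = (-1929 - 3205)*(-6*18 - 4948) = -5134*(-108 - 4948) = -5134*(-5056) = 25957504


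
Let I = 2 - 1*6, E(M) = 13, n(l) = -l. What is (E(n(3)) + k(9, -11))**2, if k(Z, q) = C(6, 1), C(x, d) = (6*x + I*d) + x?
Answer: 2601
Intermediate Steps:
I = -4 (I = 2 - 6 = -4)
C(x, d) = -4*d + 7*x (C(x, d) = (6*x - 4*d) + x = (-4*d + 6*x) + x = -4*d + 7*x)
k(Z, q) = 38 (k(Z, q) = -4*1 + 7*6 = -4 + 42 = 38)
(E(n(3)) + k(9, -11))**2 = (13 + 38)**2 = 51**2 = 2601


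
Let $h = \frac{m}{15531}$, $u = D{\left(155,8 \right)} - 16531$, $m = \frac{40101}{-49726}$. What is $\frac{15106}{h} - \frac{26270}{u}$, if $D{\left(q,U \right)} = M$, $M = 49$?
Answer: $- \frac{32047273203000547}{110157447} \approx -2.9092 \cdot 10^{8}$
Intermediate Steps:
$m = - \frac{40101}{49726}$ ($m = 40101 \left(- \frac{1}{49726}\right) = - \frac{40101}{49726} \approx -0.80644$)
$D{\left(q,U \right)} = 49$
$u = -16482$ ($u = 49 - 16531 = -16482$)
$h = - \frac{13367}{257431502}$ ($h = - \frac{40101}{49726 \cdot 15531} = \left(- \frac{40101}{49726}\right) \frac{1}{15531} = - \frac{13367}{257431502} \approx -5.1924 \cdot 10^{-5}$)
$\frac{15106}{h} - \frac{26270}{u} = \frac{15106}{- \frac{13367}{257431502}} - \frac{26270}{-16482} = 15106 \left(- \frac{257431502}{13367}\right) - - \frac{13135}{8241} = - \frac{3888760269212}{13367} + \frac{13135}{8241} = - \frac{32047273203000547}{110157447}$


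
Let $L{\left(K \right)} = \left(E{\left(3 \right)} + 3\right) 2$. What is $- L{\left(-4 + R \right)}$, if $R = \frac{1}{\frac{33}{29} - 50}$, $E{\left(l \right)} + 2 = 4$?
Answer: $-10$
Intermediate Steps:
$E{\left(l \right)} = 2$ ($E{\left(l \right)} = -2 + 4 = 2$)
$R = - \frac{29}{1417}$ ($R = \frac{1}{33 \cdot \frac{1}{29} - 50} = \frac{1}{\frac{33}{29} - 50} = \frac{1}{- \frac{1417}{29}} = - \frac{29}{1417} \approx -0.020466$)
$L{\left(K \right)} = 10$ ($L{\left(K \right)} = \left(2 + 3\right) 2 = 5 \cdot 2 = 10$)
$- L{\left(-4 + R \right)} = \left(-1\right) 10 = -10$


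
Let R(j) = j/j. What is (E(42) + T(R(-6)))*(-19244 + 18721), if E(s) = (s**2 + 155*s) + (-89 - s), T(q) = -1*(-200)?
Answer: -4363389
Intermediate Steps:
R(j) = 1
T(q) = 200
E(s) = -89 + s**2 + 154*s
(E(42) + T(R(-6)))*(-19244 + 18721) = ((-89 + 42**2 + 154*42) + 200)*(-19244 + 18721) = ((-89 + 1764 + 6468) + 200)*(-523) = (8143 + 200)*(-523) = 8343*(-523) = -4363389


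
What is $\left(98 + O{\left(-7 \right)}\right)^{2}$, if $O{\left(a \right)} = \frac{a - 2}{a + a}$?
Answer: $\frac{1907161}{196} \approx 9730.4$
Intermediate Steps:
$O{\left(a \right)} = \frac{-2 + a}{2 a}$
$\left(98 + O{\left(-7 \right)}\right)^{2} = \left(98 + \frac{-2 - 7}{2 \left(-7\right)}\right)^{2} = \left(98 + \frac{1}{2} \left(- \frac{1}{7}\right) \left(-9\right)\right)^{2} = \left(98 + \frac{9}{14}\right)^{2} = \left(\frac{1381}{14}\right)^{2} = \frac{1907161}{196}$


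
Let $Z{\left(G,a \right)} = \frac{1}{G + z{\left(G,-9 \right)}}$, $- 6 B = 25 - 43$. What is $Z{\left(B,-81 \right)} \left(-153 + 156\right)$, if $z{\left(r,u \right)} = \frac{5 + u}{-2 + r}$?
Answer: $-3$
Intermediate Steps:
$z{\left(r,u \right)} = \frac{5 + u}{-2 + r}$
$B = 3$ ($B = - \frac{25 - 43}{6} = \left(- \frac{1}{6}\right) \left(-18\right) = 3$)
$Z{\left(G,a \right)} = \frac{1}{G - \frac{4}{-2 + G}}$ ($Z{\left(G,a \right)} = \frac{1}{G + \frac{5 - 9}{-2 + G}} = \frac{1}{G + \frac{1}{-2 + G} \left(-4\right)} = \frac{1}{G - \frac{4}{-2 + G}}$)
$Z{\left(B,-81 \right)} \left(-153 + 156\right) = \frac{-2 + 3}{-4 + 3 \left(-2 + 3\right)} \left(-153 + 156\right) = \frac{1}{-4 + 3 \cdot 1} \cdot 1 \cdot 3 = \frac{1}{-4 + 3} \cdot 1 \cdot 3 = \frac{1}{-1} \cdot 1 \cdot 3 = \left(-1\right) 1 \cdot 3 = \left(-1\right) 3 = -3$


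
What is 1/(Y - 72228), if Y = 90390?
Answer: 1/18162 ≈ 5.5060e-5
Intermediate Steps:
1/(Y - 72228) = 1/(90390 - 72228) = 1/18162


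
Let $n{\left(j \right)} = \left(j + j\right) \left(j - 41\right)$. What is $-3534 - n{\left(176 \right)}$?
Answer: $-51054$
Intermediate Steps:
$n{\left(j \right)} = 2 j \left(-41 + j\right)$
$-3534 - n{\left(176 \right)} = -3534 - 2 \cdot 176 \left(-41 + 176\right) = -3534 - 2 \cdot 176 \cdot 135 = -3534 - 47520 = -51054$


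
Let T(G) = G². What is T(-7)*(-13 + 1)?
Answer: -588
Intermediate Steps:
T(-7)*(-13 + 1) = (-7)²*(-13 + 1) = 49*(-12) = -588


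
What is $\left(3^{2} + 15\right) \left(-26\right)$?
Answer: $-624$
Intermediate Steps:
$\left(3^{2} + 15\right) \left(-26\right) = \left(9 + 15\right) \left(-26\right) = 24 \left(-26\right) = -624$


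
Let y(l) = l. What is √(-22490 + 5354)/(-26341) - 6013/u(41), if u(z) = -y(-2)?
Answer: -6013/2 - 12*I*√119/26341 ≈ -3006.5 - 0.0049696*I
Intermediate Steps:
u(z) = 2 (u(z) = -1*(-2) = 2)
√(-22490 + 5354)/(-26341) - 6013/u(41) = √(-22490 + 5354)/(-26341) - 6013/2 = √(-17136)*(-1/26341) - 6013*½ = (12*I*√119)*(-1/26341) - 6013/2 = -12*I*√119/26341 - 6013/2 = -6013/2 - 12*I*√119/26341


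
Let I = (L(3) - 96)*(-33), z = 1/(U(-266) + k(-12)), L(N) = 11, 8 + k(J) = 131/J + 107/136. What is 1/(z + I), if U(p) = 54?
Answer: 14635/41051583 ≈ 0.00035650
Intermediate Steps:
k(J) = -981/136 + 131/J (k(J) = -8 + (131/J + 107/136) = -8 + (107/136 + 131/J) = -981/136 + 131/J)
z = 408/14635 (z = 1/(54 + (-981/136 + 131/(-12))) = 1/(54 + (-981/136 + 131*(-1/12))) = 1/(54 + (-981/136 - 131/12)) = 1/(54 - 7397/408) = 1/(14635/408) = 408/14635 ≈ 0.027878)
I = 2805 (I = (11 - 96)*(-33) = -85*(-33) = 2805)
1/(z + I) = 1/(408/14635 + 2805) = 1/(41051583/14635) = 14635/41051583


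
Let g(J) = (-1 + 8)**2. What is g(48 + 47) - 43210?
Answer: -43161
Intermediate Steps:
g(J) = 49 (g(J) = 7**2 = 49)
g(48 + 47) - 43210 = 49 - 43210 = -43161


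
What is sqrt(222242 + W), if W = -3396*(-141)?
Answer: sqrt(701078) ≈ 837.30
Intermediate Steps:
W = 478836
sqrt(222242 + W) = sqrt(222242 + 478836) = sqrt(701078)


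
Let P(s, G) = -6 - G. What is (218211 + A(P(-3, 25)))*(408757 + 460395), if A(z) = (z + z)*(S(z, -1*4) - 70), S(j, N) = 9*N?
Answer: 195370594016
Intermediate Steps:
A(z) = -212*z (A(z) = (z + z)*(9*(-1*4) - 70) = (2*z)*(9*(-4) - 70) = (2*z)*(-36 - 70) = (2*z)*(-106) = -212*z)
(218211 + A(P(-3, 25)))*(408757 + 460395) = (218211 - 212*(-6 - 1*25))*(408757 + 460395) = (218211 - 212*(-6 - 25))*869152 = (218211 - 212*(-31))*869152 = (218211 + 6572)*869152 = 224783*869152 = 195370594016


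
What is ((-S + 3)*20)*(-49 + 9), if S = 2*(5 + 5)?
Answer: 13600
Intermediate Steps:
S = 20 (S = 2*10 = 20)
((-S + 3)*20)*(-49 + 9) = ((-1*20 + 3)*20)*(-49 + 9) = ((-20 + 3)*20)*(-40) = -17*20*(-40) = -340*(-40) = 13600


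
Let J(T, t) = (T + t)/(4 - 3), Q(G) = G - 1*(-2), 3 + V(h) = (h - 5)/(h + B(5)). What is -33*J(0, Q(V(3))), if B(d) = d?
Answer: 165/4 ≈ 41.250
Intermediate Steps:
V(h) = -3 + (-5 + h)/(5 + h) (V(h) = -3 + (h - 5)/(h + 5) = -3 + (-5 + h)/(5 + h))
Q(G) = 2 + G (Q(G) = G + 2 = 2 + G)
J(T, t) = T + t (J(T, t) = (T + t)/1 = (T + t)*1 = T + t)
-33*J(0, Q(V(3))) = -33*(0 + (2 + 2*(-10 - 1*3)/(5 + 3))) = -33*(0 + (2 + 2*(-10 - 3)/8)) = -33*(0 + (2 + 2*(⅛)*(-13))) = -33*(0 + (2 - 13/4)) = -33*(0 - 5/4) = -33*(-5)/4 = -3*(-55/4) = 165/4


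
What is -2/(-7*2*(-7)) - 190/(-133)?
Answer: 69/49 ≈ 1.4082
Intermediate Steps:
-2/(-7*2*(-7)) - 190/(-133) = -2/((-14*(-7))) - 190*(-1/133) = -2/98 + 10/7 = -2*1/98 + 10/7 = -1/49 + 10/7 = 69/49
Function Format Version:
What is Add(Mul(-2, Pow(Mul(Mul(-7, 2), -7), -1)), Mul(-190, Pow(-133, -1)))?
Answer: Rational(69, 49) ≈ 1.4082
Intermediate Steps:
Add(Mul(-2, Pow(Mul(Mul(-7, 2), -7), -1)), Mul(-190, Pow(-133, -1))) = Add(Mul(-2, Pow(Mul(-14, -7), -1)), Mul(-190, Rational(-1, 133))) = Add(Mul(-2, Pow(98, -1)), Rational(10, 7)) = Add(Mul(-2, Rational(1, 98)), Rational(10, 7)) = Add(Rational(-1, 49), Rational(10, 7)) = Rational(69, 49)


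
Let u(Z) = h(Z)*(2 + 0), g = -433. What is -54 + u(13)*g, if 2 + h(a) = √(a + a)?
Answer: 1678 - 866*√26 ≈ -2737.8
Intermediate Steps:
h(a) = -2 + √2*√a (h(a) = -2 + √(a + a) = -2 + √(2*a) = -2 + √2*√a)
u(Z) = -4 + 2*√2*√Z (u(Z) = (-2 + √2*√Z)*(2 + 0) = (-2 + √2*√Z)*2 = -4 + 2*√2*√Z)
-54 + u(13)*g = -54 + (-4 + 2*√2*√13)*(-433) = -54 + (-4 + 2*√26)*(-433) = -54 + (1732 - 866*√26) = 1678 - 866*√26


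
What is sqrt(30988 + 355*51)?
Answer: sqrt(49093) ≈ 221.57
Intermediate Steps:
sqrt(30988 + 355*51) = sqrt(30988 + 18105) = sqrt(49093)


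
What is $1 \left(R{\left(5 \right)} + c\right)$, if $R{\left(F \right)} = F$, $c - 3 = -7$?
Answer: $1$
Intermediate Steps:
$c = -4$ ($c = 3 - 7 = -4$)
$1 \left(R{\left(5 \right)} + c\right) = 1 \left(5 - 4\right) = 1 \cdot 1 = 1$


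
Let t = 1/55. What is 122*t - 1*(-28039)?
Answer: 1542267/55 ≈ 28041.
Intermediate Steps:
t = 1/55 ≈ 0.018182
122*t - 1*(-28039) = 122*(1/55) - 1*(-28039) = 122/55 + 28039 = 1542267/55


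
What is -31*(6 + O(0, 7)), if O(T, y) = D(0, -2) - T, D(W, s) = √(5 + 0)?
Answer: -186 - 31*√5 ≈ -255.32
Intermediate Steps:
D(W, s) = √5
O(T, y) = √5 - T
-31*(6 + O(0, 7)) = -31*(6 + (√5 - 1*0)) = -31*(6 + (√5 + 0)) = -31*(6 + √5) = -186 - 31*√5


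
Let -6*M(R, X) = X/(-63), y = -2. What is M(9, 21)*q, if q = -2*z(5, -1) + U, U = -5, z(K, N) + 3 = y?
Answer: 5/18 ≈ 0.27778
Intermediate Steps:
z(K, N) = -5 (z(K, N) = -3 - 2 = -5)
M(R, X) = X/378 (M(R, X) = -X/(6*(-63)) = -X*(-1)/(6*63) = -(-1)*X/378 = X/378)
q = 5 (q = -2*(-5) - 5 = 10 - 5 = 5)
M(9, 21)*q = ((1/378)*21)*5 = (1/18)*5 = 5/18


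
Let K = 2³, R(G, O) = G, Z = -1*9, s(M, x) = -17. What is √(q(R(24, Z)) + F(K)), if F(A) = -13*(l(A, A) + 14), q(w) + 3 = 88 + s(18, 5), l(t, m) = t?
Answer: I*√218 ≈ 14.765*I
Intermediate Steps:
Z = -9
q(w) = 68 (q(w) = -3 + (88 - 17) = -3 + 71 = 68)
K = 8
F(A) = -182 - 13*A (F(A) = -13*(A + 14) = -13*(14 + A) = -182 - 13*A)
√(q(R(24, Z)) + F(K)) = √(68 + (-182 - 13*8)) = √(68 + (-182 - 104)) = √(68 - 286) = √(-218) = I*√218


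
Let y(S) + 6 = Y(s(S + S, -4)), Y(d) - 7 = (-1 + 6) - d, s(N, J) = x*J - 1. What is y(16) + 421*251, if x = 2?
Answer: 105686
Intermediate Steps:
s(N, J) = -1 + 2*J (s(N, J) = 2*J - 1 = -1 + 2*J)
Y(d) = 12 - d (Y(d) = 7 + ((-1 + 6) - d) = 7 + (5 - d) = 12 - d)
y(S) = 15 (y(S) = -6 + (12 - (-1 + 2*(-4))) = -6 + (12 - (-1 - 8)) = -6 + (12 - 1*(-9)) = -6 + (12 + 9) = -6 + 21 = 15)
y(16) + 421*251 = 15 + 421*251 = 15 + 105671 = 105686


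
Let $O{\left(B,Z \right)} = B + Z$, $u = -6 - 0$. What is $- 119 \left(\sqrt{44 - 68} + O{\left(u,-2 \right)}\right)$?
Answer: $952 - 238 i \sqrt{6} \approx 952.0 - 582.98 i$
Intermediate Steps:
$u = -6$ ($u = -6 + 0 = -6$)
$- 119 \left(\sqrt{44 - 68} + O{\left(u,-2 \right)}\right) = - 119 \left(\sqrt{44 - 68} - 8\right) = - 119 \left(\sqrt{-24} - 8\right) = - 119 \left(2 i \sqrt{6} - 8\right) = - 119 \left(-8 + 2 i \sqrt{6}\right) = 952 - 238 i \sqrt{6}$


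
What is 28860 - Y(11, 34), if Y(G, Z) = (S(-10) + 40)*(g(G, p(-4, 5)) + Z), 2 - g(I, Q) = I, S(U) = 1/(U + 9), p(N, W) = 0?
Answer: 27885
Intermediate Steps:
S(U) = 1/(9 + U)
g(I, Q) = 2 - I
Y(G, Z) = 78 - 39*G + 39*Z (Y(G, Z) = (1/(9 - 10) + 40)*((2 - G) + Z) = (1/(-1) + 40)*(2 + Z - G) = (-1 + 40)*(2 + Z - G) = 39*(2 + Z - G) = 78 - 39*G + 39*Z)
28860 - Y(11, 34) = 28860 - (78 - 39*11 + 39*34) = 28860 - (78 - 429 + 1326) = 28860 - 1*975 = 28860 - 975 = 27885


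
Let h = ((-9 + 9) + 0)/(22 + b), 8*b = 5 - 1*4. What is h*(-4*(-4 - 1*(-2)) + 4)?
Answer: 0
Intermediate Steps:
b = ⅛ (b = (5 - 1*4)/8 = (5 - 4)/8 = (⅛)*1 = ⅛ ≈ 0.12500)
h = 0 (h = ((-9 + 9) + 0)/(22 + ⅛) = (0 + 0)/(177/8) = 0*(8/177) = 0)
h*(-4*(-4 - 1*(-2)) + 4) = 0*(-4*(-4 - 1*(-2)) + 4) = 0*(-4*(-4 + 2) + 4) = 0*(-4*(-2) + 4) = 0*(8 + 4) = 0*12 = 0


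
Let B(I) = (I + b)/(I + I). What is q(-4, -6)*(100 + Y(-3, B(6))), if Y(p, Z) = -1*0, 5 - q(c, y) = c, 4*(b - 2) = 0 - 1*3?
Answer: 900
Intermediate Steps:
b = 5/4 (b = 2 + (0 - 1*3)/4 = 2 + (0 - 3)/4 = 2 + (1/4)*(-3) = 2 - 3/4 = 5/4 ≈ 1.2500)
B(I) = (5/4 + I)/(2*I) (B(I) = (I + 5/4)/(I + I) = (5/4 + I)/((2*I)) = (5/4 + I)*(1/(2*I)) = (5/4 + I)/(2*I))
q(c, y) = 5 - c
Y(p, Z) = 0
q(-4, -6)*(100 + Y(-3, B(6))) = (5 - 1*(-4))*(100 + 0) = (5 + 4)*100 = 9*100 = 900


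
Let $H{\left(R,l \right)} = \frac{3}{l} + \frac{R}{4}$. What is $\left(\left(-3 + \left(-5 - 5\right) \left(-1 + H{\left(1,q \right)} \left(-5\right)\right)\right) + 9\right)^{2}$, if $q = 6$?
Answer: $\frac{11449}{4} \approx 2862.3$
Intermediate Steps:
$H{\left(R,l \right)} = \frac{3}{l} + \frac{R}{4}$ ($H{\left(R,l \right)} = \frac{3}{l} + R \frac{1}{4} = \frac{3}{l} + \frac{R}{4}$)
$\left(\left(-3 + \left(-5 - 5\right) \left(-1 + H{\left(1,q \right)} \left(-5\right)\right)\right) + 9\right)^{2} = \left(\left(-3 + \left(-5 - 5\right) \left(-1 + \left(\frac{3}{6} + \frac{1}{4} \cdot 1\right) \left(-5\right)\right)\right) + 9\right)^{2} = \left(\left(-3 + \left(-5 - 5\right) \left(-1 + \left(3 \cdot \frac{1}{6} + \frac{1}{4}\right) \left(-5\right)\right)\right) + 9\right)^{2} = \left(\left(-3 - 10 \left(-1 + \left(\frac{1}{2} + \frac{1}{4}\right) \left(-5\right)\right)\right) + 9\right)^{2} = \left(\left(-3 - 10 \left(-1 + \frac{3}{4} \left(-5\right)\right)\right) + 9\right)^{2} = \left(\left(-3 - 10 \left(-1 - \frac{15}{4}\right)\right) + 9\right)^{2} = \left(\left(-3 - - \frac{95}{2}\right) + 9\right)^{2} = \left(\left(-3 + \frac{95}{2}\right) + 9\right)^{2} = \left(\frac{89}{2} + 9\right)^{2} = \left(\frac{107}{2}\right)^{2} = \frac{11449}{4}$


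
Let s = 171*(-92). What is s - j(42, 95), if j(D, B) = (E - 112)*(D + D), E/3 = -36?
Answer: 2748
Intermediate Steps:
E = -108 (E = 3*(-36) = -108)
j(D, B) = -440*D (j(D, B) = (-108 - 112)*(D + D) = -440*D)
s = -15732
s - j(42, 95) = -15732 - (-440)*42 = -15732 - 1*(-18480) = -15732 + 18480 = 2748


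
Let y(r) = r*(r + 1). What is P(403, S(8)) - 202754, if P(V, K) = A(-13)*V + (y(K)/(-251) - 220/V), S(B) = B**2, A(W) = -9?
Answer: -20877788993/101153 ≈ -2.0640e+5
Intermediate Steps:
y(r) = r*(1 + r)
P(V, K) = -220/V - 9*V - K*(1 + K)/251 (P(V, K) = -9*V + ((K*(1 + K))/(-251) - 220/V) = -9*V + ((K*(1 + K))*(-1/251) - 220/V) = -9*V + (-K*(1 + K)/251 - 220/V) = -9*V + (-220/V - K*(1 + K)/251) = -220/V - 9*V - K*(1 + K)/251)
P(403, S(8)) - 202754 = (1/251)*(-55220 + 403*(-2259*403 - 1*8**2*(1 + 8**2)))/403 - 202754 = (1/251)*(1/403)*(-55220 + 403*(-910377 - 1*64*(1 + 64))) - 202754 = (1/251)*(1/403)*(-55220 + 403*(-910377 - 1*64*65)) - 202754 = (1/251)*(1/403)*(-55220 + 403*(-910377 - 4160)) - 202754 = (1/251)*(1/403)*(-55220 + 403*(-914537)) - 202754 = (1/251)*(1/403)*(-55220 - 368558411) - 202754 = (1/251)*(1/403)*(-368613631) - 202754 = -368613631/101153 - 202754 = -20877788993/101153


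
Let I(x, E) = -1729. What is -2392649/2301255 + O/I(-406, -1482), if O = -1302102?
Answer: 2992331847889/3978869895 ≈ 752.06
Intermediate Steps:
-2392649/2301255 + O/I(-406, -1482) = -2392649/2301255 - 1302102/(-1729) = -2392649*1/2301255 - 1302102*(-1/1729) = -2392649/2301255 + 1302102/1729 = 2992331847889/3978869895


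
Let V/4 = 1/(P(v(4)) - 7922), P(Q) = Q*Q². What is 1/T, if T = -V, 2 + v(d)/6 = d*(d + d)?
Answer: -2912039/2 ≈ -1.4560e+6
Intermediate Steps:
v(d) = -12 + 12*d² (v(d) = -12 + 6*(d*(d + d)) = -12 + 6*(d*(2*d)) = -12 + 6*(2*d²) = -12 + 12*d²)
P(Q) = Q³
V = 2/2912039 (V = 4/((-12 + 12*4²)³ - 7922) = 4/((-12 + 12*16)³ - 7922) = 4/((-12 + 192)³ - 7922) = 4/(180³ - 7922) = 4/(5832000 - 7922) = 4/5824078 = 4*(1/5824078) = 2/2912039 ≈ 6.8680e-7)
T = -2/2912039 (T = -1*2/2912039 = -2/2912039 ≈ -6.8680e-7)
1/T = 1/(-2/2912039) = -2912039/2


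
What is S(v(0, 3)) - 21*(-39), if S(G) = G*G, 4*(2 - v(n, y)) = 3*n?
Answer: 823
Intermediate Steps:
v(n, y) = 2 - 3*n/4
S(G) = G²
S(v(0, 3)) - 21*(-39) = (2 - ¾*0)² - 21*(-39) = (2 + 0)² + 819 = 2² + 819 = 4 + 819 = 823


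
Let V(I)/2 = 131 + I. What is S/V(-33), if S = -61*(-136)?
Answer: 2074/49 ≈ 42.327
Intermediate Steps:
V(I) = 262 + 2*I (V(I) = 2*(131 + I) = 262 + 2*I)
S = 8296
S/V(-33) = 8296/(262 + 2*(-33)) = 8296/(262 - 66) = 8296/196 = 8296*(1/196) = 2074/49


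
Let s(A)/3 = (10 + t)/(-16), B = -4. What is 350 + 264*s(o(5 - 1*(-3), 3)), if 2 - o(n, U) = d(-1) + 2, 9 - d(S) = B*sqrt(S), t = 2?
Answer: -244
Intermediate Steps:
d(S) = 9 + 4*sqrt(S) (d(S) = 9 - (-4)*sqrt(S) = 9 + 4*sqrt(S))
o(n, U) = -9 - 4*I (o(n, U) = 2 - ((9 + 4*sqrt(-1)) + 2) = 2 - ((9 + 4*I) + 2) = 2 - (11 + 4*I) = 2 + (-11 - 4*I) = -9 - 4*I)
s(A) = -9/4 (s(A) = 3*((10 + 2)/(-16)) = 3*(12*(-1/16)) = 3*(-3/4) = -9/4)
350 + 264*s(o(5 - 1*(-3), 3)) = 350 + 264*(-9/4) = 350 - 594 = -244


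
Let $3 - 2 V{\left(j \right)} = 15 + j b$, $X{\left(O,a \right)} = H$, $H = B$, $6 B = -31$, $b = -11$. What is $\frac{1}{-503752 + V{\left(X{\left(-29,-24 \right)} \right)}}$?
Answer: $- \frac{12}{6045437} \approx -1.985 \cdot 10^{-6}$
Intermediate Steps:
$B = - \frac{31}{6}$ ($B = \frac{1}{6} \left(-31\right) = - \frac{31}{6} \approx -5.1667$)
$H = - \frac{31}{6} \approx -5.1667$
$X{\left(O,a \right)} = - \frac{31}{6}$
$V{\left(j \right)} = -6 + \frac{11 j}{2}$ ($V{\left(j \right)} = \frac{3}{2} - \frac{15 + j \left(-11\right)}{2} = \frac{3}{2} - \frac{15 - 11 j}{2} = \frac{3}{2} + \left(- \frac{15}{2} + \frac{11 j}{2}\right) = -6 + \frac{11 j}{2}$)
$\frac{1}{-503752 + V{\left(X{\left(-29,-24 \right)} \right)}} = \frac{1}{-503752 + \left(-6 + \frac{11}{2} \left(- \frac{31}{6}\right)\right)} = \frac{1}{-503752 - \frac{413}{12}} = \frac{1}{- \frac{6045437}{12}} = - \frac{12}{6045437}$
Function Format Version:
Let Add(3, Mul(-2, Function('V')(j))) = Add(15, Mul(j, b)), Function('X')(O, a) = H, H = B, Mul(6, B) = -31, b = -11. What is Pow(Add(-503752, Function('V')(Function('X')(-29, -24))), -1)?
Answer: Rational(-12, 6045437) ≈ -1.9850e-6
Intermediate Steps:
B = Rational(-31, 6) (B = Mul(Rational(1, 6), -31) = Rational(-31, 6) ≈ -5.1667)
H = Rational(-31, 6) ≈ -5.1667
Function('X')(O, a) = Rational(-31, 6)
Function('V')(j) = Add(-6, Mul(Rational(11, 2), j)) (Function('V')(j) = Add(Rational(3, 2), Mul(Rational(-1, 2), Add(15, Mul(j, -11)))) = Add(Rational(3, 2), Mul(Rational(-1, 2), Add(15, Mul(-11, j)))) = Add(Rational(3, 2), Add(Rational(-15, 2), Mul(Rational(11, 2), j))) = Add(-6, Mul(Rational(11, 2), j)))
Pow(Add(-503752, Function('V')(Function('X')(-29, -24))), -1) = Pow(Add(-503752, Add(-6, Mul(Rational(11, 2), Rational(-31, 6)))), -1) = Pow(Add(-503752, Add(-6, Rational(-341, 12))), -1) = Pow(Add(-503752, Rational(-413, 12)), -1) = Pow(Rational(-6045437, 12), -1) = Rational(-12, 6045437)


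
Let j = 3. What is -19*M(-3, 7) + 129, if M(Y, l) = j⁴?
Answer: -1410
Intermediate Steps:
M(Y, l) = 81 (M(Y, l) = 3⁴ = 81)
-19*M(-3, 7) + 129 = -19*81 + 129 = -1539 + 129 = -1410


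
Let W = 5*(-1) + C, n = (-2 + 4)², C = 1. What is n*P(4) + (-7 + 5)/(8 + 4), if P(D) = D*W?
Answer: -385/6 ≈ -64.167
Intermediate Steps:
n = 4 (n = 2² = 4)
W = -4 (W = 5*(-1) + 1 = -5 + 1 = -4)
P(D) = -4*D (P(D) = D*(-4) = -4*D)
n*P(4) + (-7 + 5)/(8 + 4) = 4*(-4*4) + (-7 + 5)/(8 + 4) = 4*(-16) - 2/12 = -64 - 2*1/12 = -64 - ⅙ = -385/6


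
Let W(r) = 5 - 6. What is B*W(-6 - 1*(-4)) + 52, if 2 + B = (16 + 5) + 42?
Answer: -9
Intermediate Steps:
B = 61 (B = -2 + ((16 + 5) + 42) = -2 + (21 + 42) = -2 + 63 = 61)
W(r) = -1
B*W(-6 - 1*(-4)) + 52 = 61*(-1) + 52 = -61 + 52 = -9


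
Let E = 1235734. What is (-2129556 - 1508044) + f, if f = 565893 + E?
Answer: -1835973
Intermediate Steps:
f = 1801627 (f = 565893 + 1235734 = 1801627)
(-2129556 - 1508044) + f = (-2129556 - 1508044) + 1801627 = -3637600 + 1801627 = -1835973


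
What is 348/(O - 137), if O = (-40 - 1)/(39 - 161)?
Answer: -42456/16673 ≈ -2.5464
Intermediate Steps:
O = 41/122 (O = -41/(-122) = -41*(-1/122) = 41/122 ≈ 0.33607)
348/(O - 137) = 348/(41/122 - 137) = 348/(-16673/122) = 348*(-122/16673) = -42456/16673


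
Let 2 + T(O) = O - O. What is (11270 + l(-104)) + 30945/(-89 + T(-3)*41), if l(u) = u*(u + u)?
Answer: 1865099/57 ≈ 32721.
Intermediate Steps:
T(O) = -2 (T(O) = -2 + (O - O) = -2 + 0 = -2)
l(u) = 2*u**2 (l(u) = u*(2*u) = 2*u**2)
(11270 + l(-104)) + 30945/(-89 + T(-3)*41) = (11270 + 2*(-104)**2) + 30945/(-89 - 2*41) = (11270 + 2*10816) + 30945/(-89 - 82) = (11270 + 21632) + 30945/(-171) = 32902 + 30945*(-1/171) = 32902 - 10315/57 = 1865099/57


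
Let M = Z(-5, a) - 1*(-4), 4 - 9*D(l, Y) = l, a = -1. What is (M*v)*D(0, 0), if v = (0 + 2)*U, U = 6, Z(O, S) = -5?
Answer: -16/3 ≈ -5.3333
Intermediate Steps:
D(l, Y) = 4/9 - l/9
M = -1 (M = -5 - 1*(-4) = -5 + 4 = -1)
v = 12 (v = (0 + 2)*6 = 2*6 = 12)
(M*v)*D(0, 0) = (-1*12)*(4/9 - ⅑*0) = -12*(4/9 + 0) = -12*4/9 = -16/3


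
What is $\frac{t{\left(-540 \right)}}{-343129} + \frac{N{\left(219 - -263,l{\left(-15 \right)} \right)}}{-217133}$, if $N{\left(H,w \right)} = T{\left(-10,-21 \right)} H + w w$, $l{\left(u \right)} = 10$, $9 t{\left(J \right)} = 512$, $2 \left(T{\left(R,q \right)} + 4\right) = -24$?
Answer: $\frac{23395909436}{670541662413} \approx 0.034891$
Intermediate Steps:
$T{\left(R,q \right)} = -16$ ($T{\left(R,q \right)} = -4 + \frac{1}{2} \left(-24\right) = -4 - 12 = -16$)
$t{\left(J \right)} = \frac{512}{9}$ ($t{\left(J \right)} = \frac{1}{9} \cdot 512 = \frac{512}{9}$)
$N{\left(H,w \right)} = w^{2} - 16 H$ ($N{\left(H,w \right)} = - 16 H + w w = - 16 H + w^{2} = w^{2} - 16 H$)
$\frac{t{\left(-540 \right)}}{-343129} + \frac{N{\left(219 - -263,l{\left(-15 \right)} \right)}}{-217133} = \frac{512}{9 \left(-343129\right)} + \frac{10^{2} - 16 \left(219 - -263\right)}{-217133} = \frac{512}{9} \left(- \frac{1}{343129}\right) + \left(100 - 16 \left(219 + 263\right)\right) \left(- \frac{1}{217133}\right) = - \frac{512}{3088161} + \left(100 - 7712\right) \left(- \frac{1}{217133}\right) = - \frac{512}{3088161} - - \frac{7612}{217133} = - \frac{512}{3088161} + \frac{7612}{217133} = \frac{23395909436}{670541662413}$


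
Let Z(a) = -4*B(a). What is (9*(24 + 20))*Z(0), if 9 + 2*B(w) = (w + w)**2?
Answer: 7128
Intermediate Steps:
B(w) = -9/2 + 2*w**2 (B(w) = -9/2 + (w + w)**2/2 = -9/2 + (2*w)**2/2 = -9/2 + (4*w**2)/2 = -9/2 + 2*w**2)
Z(a) = 18 - 8*a**2 (Z(a) = -4*(-9/2 + 2*a**2) = 18 - 8*a**2)
(9*(24 + 20))*Z(0) = (9*(24 + 20))*(18 - 8*0**2) = (9*44)*(18 - 8*0) = 396*(18 + 0) = 396*18 = 7128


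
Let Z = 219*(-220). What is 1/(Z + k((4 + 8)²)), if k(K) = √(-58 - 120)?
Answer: -24090/1160656289 - I*√178/2321312578 ≈ -2.0756e-5 - 5.7475e-9*I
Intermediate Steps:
k(K) = I*√178 (k(K) = √(-178) = I*√178)
Z = -48180
1/(Z + k((4 + 8)²)) = 1/(-48180 + I*√178)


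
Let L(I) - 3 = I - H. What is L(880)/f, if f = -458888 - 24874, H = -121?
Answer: -502/241881 ≈ -0.0020754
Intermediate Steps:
f = -483762
L(I) = 124 + I (L(I) = 3 + (I - 1*(-121)) = 3 + (I + 121) = 3 + (121 + I) = 124 + I)
L(880)/f = (124 + 880)/(-483762) = 1004*(-1/483762) = -502/241881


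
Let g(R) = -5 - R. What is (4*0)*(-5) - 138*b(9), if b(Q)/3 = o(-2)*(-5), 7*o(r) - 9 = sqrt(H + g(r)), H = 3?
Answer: 18630/7 ≈ 2661.4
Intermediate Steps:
o(r) = 9/7 + sqrt(-2 - r)/7 (o(r) = 9/7 + sqrt(3 + (-5 - r))/7 = 9/7 + sqrt(-2 - r)/7)
b(Q) = -135/7 (b(Q) = 3*((9/7 + sqrt(-2 - 1*(-2))/7)*(-5)) = 3*((9/7 + sqrt(-2 + 2)/7)*(-5)) = 3*((9/7 + sqrt(0)/7)*(-5)) = 3*((9/7 + (1/7)*0)*(-5)) = 3*((9/7 + 0)*(-5)) = 3*((9/7)*(-5)) = 3*(-45/7) = -135/7)
(4*0)*(-5) - 138*b(9) = (4*0)*(-5) - 138*(-135/7) = 0*(-5) + 18630/7 = 0 + 18630/7 = 18630/7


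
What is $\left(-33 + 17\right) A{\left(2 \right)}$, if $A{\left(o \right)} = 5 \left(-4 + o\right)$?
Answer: $160$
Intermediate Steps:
$A{\left(o \right)} = -20 + 5 o$
$\left(-33 + 17\right) A{\left(2 \right)} = \left(-33 + 17\right) \left(-20 + 5 \cdot 2\right) = - 16 \left(-20 + 10\right) = \left(-16\right) \left(-10\right) = 160$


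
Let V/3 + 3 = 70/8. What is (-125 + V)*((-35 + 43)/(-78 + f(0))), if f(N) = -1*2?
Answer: 431/40 ≈ 10.775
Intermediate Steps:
f(N) = -2
V = 69/4 (V = -9 + 3*(70/8) = -9 + 3*(70*(1/8)) = -9 + 3*(35/4) = -9 + 105/4 = 69/4 ≈ 17.250)
(-125 + V)*((-35 + 43)/(-78 + f(0))) = (-125 + 69/4)*((-35 + 43)/(-78 - 2)) = -862/(-80) = -862*(-1)/80 = -431/4*(-1/10) = 431/40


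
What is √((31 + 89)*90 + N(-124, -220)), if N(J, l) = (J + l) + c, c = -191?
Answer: √10265 ≈ 101.32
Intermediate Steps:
N(J, l) = -191 + J + l (N(J, l) = (J + l) - 191 = -191 + J + l)
√((31 + 89)*90 + N(-124, -220)) = √((31 + 89)*90 + (-191 - 124 - 220)) = √(120*90 - 535) = √(10800 - 535) = √10265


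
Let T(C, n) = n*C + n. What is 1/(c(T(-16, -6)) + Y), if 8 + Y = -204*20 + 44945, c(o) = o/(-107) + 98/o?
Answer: 4815/196727648 ≈ 2.4475e-5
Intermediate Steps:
T(C, n) = n + C*n (T(C, n) = C*n + n = n + C*n)
c(o) = 98/o - o/107 (c(o) = o*(-1/107) + 98/o = -o/107 + 98/o = 98/o - o/107)
Y = 40857 (Y = -8 + (-204*20 + 44945) = -8 + (-4080 + 44945) = -8 + 40865 = 40857)
1/(c(T(-16, -6)) + Y) = 1/((98/((-6*(1 - 16))) - (-6)*(1 - 16)/107) + 40857) = 1/((98/((-6*(-15))) - (-6)*(-15)/107) + 40857) = 1/((98/90 - 1/107*90) + 40857) = 1/((98*(1/90) - 90/107) + 40857) = 1/((49/45 - 90/107) + 40857) = 1/(1193/4815 + 40857) = 1/(196727648/4815) = 4815/196727648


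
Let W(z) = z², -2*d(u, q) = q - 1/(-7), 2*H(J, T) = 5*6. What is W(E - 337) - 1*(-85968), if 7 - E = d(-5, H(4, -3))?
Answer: 9306481/49 ≈ 1.8993e+5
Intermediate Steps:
H(J, T) = 15 (H(J, T) = (5*6)/2 = (½)*30 = 15)
d(u, q) = -1/14 - q/2 (d(u, q) = -(q - 1/(-7))/2 = -(q - 1*(-⅐))/2 = -(q + ⅐)/2 = -(⅐ + q)/2 = -1/14 - q/2)
E = 102/7 (E = 7 - (-1/14 - ½*15) = 7 - (-1/14 - 15/2) = 7 - 1*(-53/7) = 7 + 53/7 = 102/7 ≈ 14.571)
W(E - 337) - 1*(-85968) = (102/7 - 337)² - 1*(-85968) = (-2257/7)² + 85968 = 5094049/49 + 85968 = 9306481/49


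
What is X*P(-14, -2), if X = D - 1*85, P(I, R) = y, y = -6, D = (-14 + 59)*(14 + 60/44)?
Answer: -40020/11 ≈ -3638.2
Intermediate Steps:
D = 7605/11 (D = 45*(14 + 60*(1/44)) = 45*(14 + 15/11) = 45*(169/11) = 7605/11 ≈ 691.36)
P(I, R) = -6
X = 6670/11 (X = 7605/11 - 1*85 = 7605/11 - 85 = 6670/11 ≈ 606.36)
X*P(-14, -2) = (6670/11)*(-6) = -40020/11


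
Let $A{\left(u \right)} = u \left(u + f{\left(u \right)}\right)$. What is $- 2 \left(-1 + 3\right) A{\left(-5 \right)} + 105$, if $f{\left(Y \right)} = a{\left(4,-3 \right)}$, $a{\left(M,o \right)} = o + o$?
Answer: $-115$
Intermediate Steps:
$a{\left(M,o \right)} = 2 o$
$f{\left(Y \right)} = -6$ ($f{\left(Y \right)} = 2 \left(-3\right) = -6$)
$A{\left(u \right)} = u \left(-6 + u\right)$ ($A{\left(u \right)} = u \left(u - 6\right) = u \left(-6 + u\right)$)
$- 2 \left(-1 + 3\right) A{\left(-5 \right)} + 105 = - 2 \left(-1 + 3\right) \left(- 5 \left(-6 - 5\right)\right) + 105 = \left(-2\right) 2 \left(\left(-5\right) \left(-11\right)\right) + 105 = \left(-4\right) 55 + 105 = -220 + 105 = -115$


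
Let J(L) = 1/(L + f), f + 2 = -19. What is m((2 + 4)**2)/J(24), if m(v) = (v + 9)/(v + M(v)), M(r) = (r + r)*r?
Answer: 15/292 ≈ 0.051370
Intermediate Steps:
f = -21 (f = -2 - 19 = -21)
J(L) = 1/(-21 + L) (J(L) = 1/(L - 21) = 1/(-21 + L))
M(r) = 2*r**2 (M(r) = (2*r)*r = 2*r**2)
m(v) = (9 + v)/(v + 2*v**2) (m(v) = (v + 9)/(v + 2*v**2) = (9 + v)/(v + 2*v**2))
m((2 + 4)**2)/J(24) = ((9 + (2 + 4)**2)/(((2 + 4)**2)*(1 + 2*(2 + 4)**2)))/(1/(-21 + 24)) = ((9 + 6**2)/((6**2)*(1 + 2*6**2)))/(1/3) = ((9 + 36)/(36*(1 + 2*36)))/(1/3) = ((1/36)*45/(1 + 72))*3 = ((1/36)*45/73)*3 = ((1/36)*(1/73)*45)*3 = (5/292)*3 = 15/292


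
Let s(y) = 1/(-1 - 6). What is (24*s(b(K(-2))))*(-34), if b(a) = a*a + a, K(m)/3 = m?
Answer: 816/7 ≈ 116.57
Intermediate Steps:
K(m) = 3*m
b(a) = a + a**2 (b(a) = a**2 + a = a + a**2)
s(y) = -1/7 (s(y) = 1/(-7) = -1/7)
(24*s(b(K(-2))))*(-34) = (24*(-1/7))*(-34) = -24/7*(-34) = 816/7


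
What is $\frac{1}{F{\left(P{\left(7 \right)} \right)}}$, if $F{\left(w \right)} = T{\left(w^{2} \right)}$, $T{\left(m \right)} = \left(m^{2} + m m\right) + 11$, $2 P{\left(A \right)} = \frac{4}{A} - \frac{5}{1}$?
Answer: $\frac{19208}{1134809} \approx 0.016926$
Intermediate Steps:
$P{\left(A \right)} = - \frac{5}{2} + \frac{2}{A}$ ($P{\left(A \right)} = \frac{\frac{4}{A} - \frac{5}{1}}{2} = \frac{\frac{4}{A} - 5}{2} = \frac{-5 + \frac{4}{A}}{2} = - \frac{5}{2} + \frac{2}{A}$)
$T{\left(m \right)} = 11 + 2 m^{2}$ ($T{\left(m \right)} = \left(m^{2} + m^{2}\right) + 11 = 2 m^{2} + 11 = 11 + 2 m^{2}$)
$F{\left(w \right)} = 11 + 2 w^{4}$ ($F{\left(w \right)} = 11 + 2 \left(w^{2}\right)^{2} = 11 + 2 w^{4}$)
$\frac{1}{F{\left(P{\left(7 \right)} \right)}} = \frac{1}{11 + 2 \left(- \frac{5}{2} + \frac{2}{7}\right)^{4}} = \frac{1}{11 + 2 \left(- \frac{31}{14}\right)^{4}} = \frac{1}{11 + 2 \cdot \frac{923521}{38416}} = \frac{1}{11 + \frac{923521}{19208}} = \frac{1}{\frac{1134809}{19208}} = \frac{19208}{1134809}$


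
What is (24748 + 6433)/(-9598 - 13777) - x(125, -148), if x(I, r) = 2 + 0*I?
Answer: -77931/23375 ≈ -3.3339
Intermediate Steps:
x(I, r) = 2 (x(I, r) = 2 + 0 = 2)
(24748 + 6433)/(-9598 - 13777) - x(125, -148) = (24748 + 6433)/(-9598 - 13777) - 1*2 = 31181/(-23375) - 2 = 31181*(-1/23375) - 2 = -31181/23375 - 2 = -77931/23375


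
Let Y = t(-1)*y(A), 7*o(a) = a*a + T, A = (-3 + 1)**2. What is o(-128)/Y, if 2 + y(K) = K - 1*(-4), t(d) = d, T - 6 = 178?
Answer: -8284/21 ≈ -394.48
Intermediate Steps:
T = 184 (T = 6 + 178 = 184)
A = 4 (A = (-2)**2 = 4)
y(K) = 2 + K (y(K) = -2 + (K - 1*(-4)) = -2 + (K + 4) = -2 + (4 + K) = 2 + K)
o(a) = 184/7 + a**2/7 (o(a) = (a*a + 184)/7 = (a**2 + 184)/7 = (184 + a**2)/7 = 184/7 + a**2/7)
Y = -6 (Y = -(2 + 4) = -1*6 = -6)
o(-128)/Y = (184/7 + (1/7)*(-128)**2)/(-6) = (184/7 + (1/7)*16384)*(-1/6) = (184/7 + 16384/7)*(-1/6) = (16568/7)*(-1/6) = -8284/21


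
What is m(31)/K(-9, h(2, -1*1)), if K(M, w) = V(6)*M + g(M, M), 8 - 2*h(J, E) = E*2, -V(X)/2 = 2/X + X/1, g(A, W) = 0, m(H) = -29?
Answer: -29/114 ≈ -0.25439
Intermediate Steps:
V(X) = -4/X - 2*X (V(X) = -2*(2/X + X/1) = -2*(2/X + X*1) = -2*(2/X + X) = -2*(X + 2/X) = -4/X - 2*X)
h(J, E) = 4 - E (h(J, E) = 4 - E*2/2 = 4 - E)
K(M, w) = -38*M/3 (K(M, w) = (-4/6 - 2*6)*M + 0 = (-4*⅙ - 12)*M + 0 = (-⅔ - 12)*M + 0 = -38*M/3 + 0 = -38*M/3)
m(31)/K(-9, h(2, -1*1)) = -29/((-38/3*(-9))) = -29/114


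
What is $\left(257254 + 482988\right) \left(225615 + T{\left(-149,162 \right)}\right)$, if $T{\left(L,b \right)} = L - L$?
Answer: $167009698830$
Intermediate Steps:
$T{\left(L,b \right)} = 0$
$\left(257254 + 482988\right) \left(225615 + T{\left(-149,162 \right)}\right) = \left(257254 + 482988\right) \left(225615 + 0\right) = 740242 \cdot 225615 = 167009698830$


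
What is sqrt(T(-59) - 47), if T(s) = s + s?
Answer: I*sqrt(165) ≈ 12.845*I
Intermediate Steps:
T(s) = 2*s
sqrt(T(-59) - 47) = sqrt(2*(-59) - 47) = sqrt(-118 - 47) = sqrt(-165) = I*sqrt(165)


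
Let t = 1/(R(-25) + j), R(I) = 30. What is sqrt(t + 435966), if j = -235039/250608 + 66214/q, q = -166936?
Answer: sqrt(9796727833313860673930421102)/149904335503 ≈ 660.28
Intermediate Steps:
j = -6978778577/5229437136 (j = -235039/250608 + 66214/(-166936) = -235039*1/250608 + 66214*(-1/166936) = -235039/250608 - 33107/83468 = -6978778577/5229437136 ≈ -1.3345)
t = 5229437136/149904335503 (t = 1/(30 - 6978778577/5229437136) = 1/(149904335503/5229437136) = 5229437136/149904335503 ≈ 0.034885)
sqrt(t + 435966) = sqrt(5229437136/149904335503 + 435966) = sqrt(65353198761338034/149904335503) = sqrt(9796727833313860673930421102)/149904335503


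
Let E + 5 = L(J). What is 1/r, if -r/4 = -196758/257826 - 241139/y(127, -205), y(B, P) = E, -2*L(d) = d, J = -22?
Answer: 128913/20724361454 ≈ 6.2204e-6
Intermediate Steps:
L(d) = -d/2
E = 6 (E = -5 - ½*(-22) = -5 + 11 = 6)
y(B, P) = 6
r = 20724361454/128913 (r = -4*(-196758/257826 - 241139/6) = -4*(-196758*1/257826 - 241139*⅙) = -4*(-32793/42971 - 241139/6) = -4*(-10362180727/257826) = 20724361454/128913 ≈ 1.6076e+5)
1/r = 1/(20724361454/128913) = 128913/20724361454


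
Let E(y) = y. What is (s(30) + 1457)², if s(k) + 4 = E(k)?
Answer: 2199289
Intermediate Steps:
s(k) = -4 + k
(s(30) + 1457)² = ((-4 + 30) + 1457)² = (26 + 1457)² = 1483² = 2199289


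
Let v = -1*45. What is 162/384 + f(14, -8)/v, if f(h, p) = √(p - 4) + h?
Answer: 319/2880 - 2*I*√3/45 ≈ 0.11076 - 0.07698*I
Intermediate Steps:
f(h, p) = h + √(-4 + p) (f(h, p) = √(-4 + p) + h = h + √(-4 + p))
v = -45
162/384 + f(14, -8)/v = 162/384 + (14 + √(-4 - 8))/(-45) = 162*(1/384) + (14 + √(-12))*(-1/45) = 27/64 + (14 + 2*I*√3)*(-1/45) = 27/64 + (-14/45 - 2*I*√3/45) = 319/2880 - 2*I*√3/45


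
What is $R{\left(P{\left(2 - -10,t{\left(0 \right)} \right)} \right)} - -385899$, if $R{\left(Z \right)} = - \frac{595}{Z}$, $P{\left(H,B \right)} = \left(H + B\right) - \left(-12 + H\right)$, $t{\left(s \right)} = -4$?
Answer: $\frac{3086597}{8} \approx 3.8582 \cdot 10^{5}$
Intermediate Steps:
$P{\left(H,B \right)} = 12 + B$ ($P{\left(H,B \right)} = \left(B + H\right) - \left(-12 + H\right) = 12 + B$)
$R{\left(P{\left(2 - -10,t{\left(0 \right)} \right)} \right)} - -385899 = - \frac{595}{12 - 4} - -385899 = - \frac{595}{8} + 385899 = \frac{3086597}{8}$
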